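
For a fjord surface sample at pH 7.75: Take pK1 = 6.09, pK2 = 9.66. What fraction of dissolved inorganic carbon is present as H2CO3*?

α₀ = 0.0212

α₀ = 1 / (1 + K1/[H⁺] + K1K2/[H⁺]²) = 1 / (1 + 10^+1.66 + 10^-0.25)
   = 1 / (1 + 45.709 + 0.56234) = 1/47.271 = 0.02115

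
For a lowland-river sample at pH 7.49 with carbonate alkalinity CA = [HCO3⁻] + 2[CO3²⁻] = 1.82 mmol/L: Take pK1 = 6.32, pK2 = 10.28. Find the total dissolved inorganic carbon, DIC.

CA = [HCO3⁻] + 2[CO3²⁻] = (α₁ + 2α₂)·DIC
At pH 7.49: [H⁺]/K1 = 10^-1.17 = 0.067608, K2/[H⁺] = 10^-2.79 = 0.0016218
α₁ = 1/(1 + 0.067608 + 0.0016218) = 1/1.0692 = 0.9353; α₂ = α₁·K2/[H⁺] = 0.001517
α₁ + 2α₂ = 0.9383
DIC = CA / (α₁ + 2α₂) = 1.82 / 0.9383 = 1.94 mmol/L

DIC = 1.94 mmol/L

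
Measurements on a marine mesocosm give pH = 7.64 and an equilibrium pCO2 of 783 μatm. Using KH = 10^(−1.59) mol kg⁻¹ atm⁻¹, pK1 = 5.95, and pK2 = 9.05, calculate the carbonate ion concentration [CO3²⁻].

[CO2*] = KH · pCO2 = 10^(−1.59) × 783×10^-6 = 2.013×10^-5 mol/kg
α₀ = 1/(1 + K1/[H⁺] + K1K2/[H⁺]²) = 1/(1 + 10^+1.69 + 10^+0.28) = 0.01927
DIC = [CO2*]/α₀ = 2.013×10^-5 / 0.01927 = 1.044 mmol/kg
[CO3²⁻] = α₂·DIC; α₂ = 0.03673, so [CO3²⁻] = 0.03673 × 1.044 = 0.0383 mmol/kg

[CO3²⁻] = 0.0383 mmol/kg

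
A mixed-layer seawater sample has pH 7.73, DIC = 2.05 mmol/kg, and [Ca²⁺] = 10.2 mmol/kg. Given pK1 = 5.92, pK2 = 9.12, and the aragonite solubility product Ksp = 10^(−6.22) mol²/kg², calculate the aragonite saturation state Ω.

α₂ = 1 / (1 + [H⁺]/K2 + [H⁺]²/(K1K2)) = 1 / (1 + 10^+1.39 + 10^-0.42)
   = 1 / (1 + 24.547 + 0.38019) = 1/25.927 = 0.03857
[CO3²⁻] = α₂ × DIC = 0.03857 × 2.05 = 0.07907 mmol/kg
Ksp = 10^(−6.22) = 6.026×10^-7
Ω = [Ca²⁺][CO3²⁻]/Ksp = (10.2×10^-3)(7.907×10^-5) / 6.026×10^-7 = 1.34

Ω = 1.34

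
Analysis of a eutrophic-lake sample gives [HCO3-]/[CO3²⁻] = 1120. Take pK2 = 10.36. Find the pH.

pH = 7.31

From K2 = [H⁺][CO3²⁻]/[HCO3-]:  pH = pK2 − log₁₀([HCO3-]/[CO3²⁻])
log₁₀(1120) = +3.049
pH = 10.36 − (+3.049) = 7.31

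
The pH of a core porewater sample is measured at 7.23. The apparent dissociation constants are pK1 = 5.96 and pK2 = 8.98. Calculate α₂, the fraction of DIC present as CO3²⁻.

α₂ = 0.0166

α₂ = 1 / (1 + [H⁺]/K2 + [H⁺]²/(K1K2)) = 1 / (1 + 10^+1.75 + 10^+0.48)
   = 1 / (1 + 56.234 + 3.0200) = 1/60.254 = 0.01660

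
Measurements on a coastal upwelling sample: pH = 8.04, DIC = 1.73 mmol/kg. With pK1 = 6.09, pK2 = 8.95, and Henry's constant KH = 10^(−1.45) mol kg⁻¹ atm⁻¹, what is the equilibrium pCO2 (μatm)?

pCO2 = 482 μatm

α₀ = 1 / (1 + K1/[H⁺] + K1K2/[H⁺]²) = 1 / (1 + 10^+1.95 + 10^+1.04)
   = 1 / (1 + 89.125 + 10.965) = 1/101.09 = 0.009892
[CO2*] = α₀ × DIC = 0.009892 × 1.73 = 0.01711 mmol/kg = 17.11 μmol/kg
pCO2 = [CO2*]/KH = 1.711×10^-5 / 3.548×10^-2 = 482 μatm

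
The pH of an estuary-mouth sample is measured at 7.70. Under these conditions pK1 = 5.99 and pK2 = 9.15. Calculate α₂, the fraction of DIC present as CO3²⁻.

α₂ = 0.0336

α₂ = 1 / (1 + [H⁺]/K2 + [H⁺]²/(K1K2)) = 1 / (1 + 10^+1.45 + 10^-0.26)
   = 1 / (1 + 28.184 + 0.54954) = 1/29.733 = 0.03363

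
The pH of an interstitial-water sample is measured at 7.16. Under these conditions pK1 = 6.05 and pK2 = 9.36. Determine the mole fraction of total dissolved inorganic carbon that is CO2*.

α₀ = 1 / (1 + K1/[H⁺] + K1K2/[H⁺]²) = 1 / (1 + 10^+1.11 + 10^-1.09)
   = 1 / (1 + 12.882 + 0.081283) = 1/13.964 = 0.07161

α₀ = 0.0716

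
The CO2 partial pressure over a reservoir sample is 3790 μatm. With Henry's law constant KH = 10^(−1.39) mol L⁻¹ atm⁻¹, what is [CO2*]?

[CO2*] = 154 μmol/L

KH = 10^(−1.39) = 4.074×10^-2 mol L⁻¹ atm⁻¹
[CO2*] = KH · pCO2 = 4.074×10^-2 × 3790×10^-6 atm = 1.54×10^-4 mol/L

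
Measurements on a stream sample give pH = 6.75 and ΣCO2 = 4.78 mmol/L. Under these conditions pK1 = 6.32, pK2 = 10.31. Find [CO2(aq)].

α₀ = 1 / (1 + K1/[H⁺] + K1K2/[H⁺]²) = 1 / (1 + 10^+0.43 + 10^-3.13)
   = 1 / (1 + 2.6915 + 0.00074131) = 1/3.6923 = 0.2708
[CO2*] = α₀ × DIC = 0.2708 × 4.78 = 1.29 mmol/L

[CO2*] = 1.29 mmol/L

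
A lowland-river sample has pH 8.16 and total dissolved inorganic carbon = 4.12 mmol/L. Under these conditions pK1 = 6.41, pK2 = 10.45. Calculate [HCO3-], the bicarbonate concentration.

α₁ = 1 / (1 + [H⁺]/K1 + K2/[H⁺]) = 1 / (1 + 10^-1.75 + 10^-2.29)
   = 1 / (1 + 0.017783 + 0.0051286) = 1/1.0229 = 0.9776
[HCO3⁻] = α₁ × DIC = 0.9776 × 4.12 = 4.03 mmol/L

[HCO3⁻] = 4.03 mmol/L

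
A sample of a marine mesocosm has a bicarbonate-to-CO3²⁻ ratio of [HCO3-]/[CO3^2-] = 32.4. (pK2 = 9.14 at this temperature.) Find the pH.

From K2 = [H⁺][CO3^2-]/[HCO3-]:  pH = pK2 − log₁₀([HCO3-]/[CO3^2-])
log₁₀(32.4) = +1.511
pH = 9.14 − (+1.511) = 7.63

pH = 7.63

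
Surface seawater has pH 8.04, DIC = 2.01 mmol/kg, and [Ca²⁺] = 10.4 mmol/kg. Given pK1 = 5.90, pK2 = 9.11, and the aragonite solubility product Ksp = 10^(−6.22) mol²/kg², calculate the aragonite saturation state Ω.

Ω = 2.70

α₂ = 1 / (1 + [H⁺]/K2 + [H⁺]²/(K1K2)) = 1 / (1 + 10^+1.07 + 10^-1.07)
   = 1 / (1 + 11.749 + 0.085114) = 1/12.834 = 0.07792
[CO3²⁻] = α₂ × DIC = 0.07792 × 2.01 = 0.1566 mmol/kg
Ksp = 10^(−6.22) = 6.026×10^-7
Ω = [Ca²⁺][CO3²⁻]/Ksp = (10.4×10^-3)(1.566×10^-4) / 6.026×10^-7 = 2.70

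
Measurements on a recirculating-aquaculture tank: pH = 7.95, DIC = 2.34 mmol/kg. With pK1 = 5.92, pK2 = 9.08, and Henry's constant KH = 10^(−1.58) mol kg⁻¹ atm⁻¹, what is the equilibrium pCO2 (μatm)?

pCO2 = 766 μatm

α₀ = 1 / (1 + K1/[H⁺] + K1K2/[H⁺]²) = 1 / (1 + 10^+2.03 + 10^+0.90)
   = 1 / (1 + 107.15 + 7.9433) = 1/116.10 = 0.008614
[CO2*] = α₀ × DIC = 0.008614 × 2.34 = 0.02016 mmol/kg
pCO2 = [CO2*]/KH = 2.016×10^-5 / 2.630×10^-2 = 766 μatm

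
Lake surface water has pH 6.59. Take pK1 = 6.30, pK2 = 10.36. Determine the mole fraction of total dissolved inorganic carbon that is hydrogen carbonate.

α₁ = 1 / (1 + [H⁺]/K1 + K2/[H⁺]) = 1 / (1 + 10^-0.29 + 10^-3.77)
   = 1 / (1 + 0.51286 + 0.00016982) = 1/1.5130 = 0.6609

α₁ = 0.661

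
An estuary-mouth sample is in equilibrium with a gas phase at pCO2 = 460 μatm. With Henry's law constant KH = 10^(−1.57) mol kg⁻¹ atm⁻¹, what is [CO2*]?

KH = 10^(−1.57) = 2.692×10^-2 mol kg⁻¹ atm⁻¹
[CO2*] = KH · pCO2 = 2.692×10^-2 × 460×10^-6 atm = 1.24×10^-5 mol/kg

[CO2*] = 12.4 μmol/kg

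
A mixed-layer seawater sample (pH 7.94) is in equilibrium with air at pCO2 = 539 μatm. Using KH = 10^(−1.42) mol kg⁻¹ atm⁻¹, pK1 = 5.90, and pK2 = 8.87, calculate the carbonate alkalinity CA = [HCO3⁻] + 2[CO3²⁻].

CA = 2.77 mmol/kg

[CO2*] = KH · pCO2 = 10^(−1.42) × 539×10^-6 = 2.049×10^-5 mol/kg
α₀ = 1/(1 + K1/[H⁺] + K1K2/[H⁺]²) = 1/(1 + 10^+2.04 + 10^+1.11) = 0.008095
DIC = [CO2*]/α₀ = 2.049×10^-5 / 0.008095 = 2.531 mmol/kg
CA = (α₁ + 2α₂)·DIC = (0.8876 + 2×0.1043) × 2.531 = 2.77 mmol/kg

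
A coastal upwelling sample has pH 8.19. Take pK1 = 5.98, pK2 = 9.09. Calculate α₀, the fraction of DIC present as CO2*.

α₀ = 0.00545

α₀ = 1 / (1 + K1/[H⁺] + K1K2/[H⁺]²) = 1 / (1 + 10^+2.21 + 10^+1.31)
   = 1 / (1 + 162.18 + 20.417) = 1/183.60 = 0.005447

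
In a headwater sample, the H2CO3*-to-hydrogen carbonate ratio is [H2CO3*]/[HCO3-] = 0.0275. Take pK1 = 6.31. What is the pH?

pH = 7.87

From K1 = [H⁺][HCO3-]/[H2CO3*]:  pH = pK1 − log₁₀([H2CO3*]/[HCO3-])
log₁₀(0.0275) = -1.561
pH = 6.31 − (-1.561) = 7.87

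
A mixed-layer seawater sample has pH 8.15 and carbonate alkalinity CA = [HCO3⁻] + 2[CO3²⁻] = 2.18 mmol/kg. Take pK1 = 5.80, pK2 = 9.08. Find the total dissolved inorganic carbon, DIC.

DIC = 1.98 mmol/kg

CA = [HCO3⁻] + 2[CO3²⁻] = (α₁ + 2α₂)·DIC
At pH 8.15: [H⁺]/K1 = 10^-2.35 = 0.0044668, K2/[H⁺] = 10^-0.93 = 0.11749
α₁ = 1/(1 + 0.0044668 + 0.11749) = 1/1.1220 = 0.8913; α₂ = α₁·K2/[H⁺] = 0.1047
α₁ + 2α₂ = 1.1007
DIC = CA / (α₁ + 2α₂) = 2.18 / 1.1007 = 1.98 mmol/kg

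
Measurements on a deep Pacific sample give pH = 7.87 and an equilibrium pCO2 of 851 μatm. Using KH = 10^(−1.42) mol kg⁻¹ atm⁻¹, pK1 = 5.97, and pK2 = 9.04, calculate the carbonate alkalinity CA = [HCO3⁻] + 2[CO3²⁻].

CA = 2.92 mmol/kg

[CO2*] = KH · pCO2 = 10^(−1.42) × 851×10^-6 = 3.235×10^-5 mol/kg
α₀ = 1/(1 + K1/[H⁺] + K1K2/[H⁺]²) = 1/(1 + 10^+1.90 + 10^+0.73) = 0.01165
DIC = [CO2*]/α₀ = 3.235×10^-5 / 0.01165 = 2.776 mmol/kg
CA = (α₁ + 2α₂)·DIC = (0.9258 + 2×0.06259) × 2.776 = 2.92 mmol/kg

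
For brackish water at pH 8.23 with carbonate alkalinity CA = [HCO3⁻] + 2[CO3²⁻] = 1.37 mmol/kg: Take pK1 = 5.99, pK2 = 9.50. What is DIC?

CA = [HCO3⁻] + 2[CO3²⁻] = (α₁ + 2α₂)·DIC
At pH 8.23: [H⁺]/K1 = 10^-2.24 = 0.0057544, K2/[H⁺] = 10^-1.27 = 0.053703
α₁ = 1/(1 + 0.0057544 + 0.053703) = 1/1.0595 = 0.9439; α₂ = α₁·K2/[H⁺] = 0.05069
α₁ + 2α₂ = 1.0453
DIC = CA / (α₁ + 2α₂) = 1.37 / 1.0453 = 1.31 mmol/kg

DIC = 1.31 mmol/kg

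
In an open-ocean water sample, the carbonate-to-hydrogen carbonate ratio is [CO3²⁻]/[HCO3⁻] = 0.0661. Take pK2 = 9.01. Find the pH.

pH = 7.83

From K2 = [H⁺][CO3²⁻]/[HCO3⁻]:  pH = pK2 + log₁₀([CO3²⁻]/[HCO3⁻])
log₁₀(0.0661) = -1.180
pH = 9.01 + (-1.180) = 7.83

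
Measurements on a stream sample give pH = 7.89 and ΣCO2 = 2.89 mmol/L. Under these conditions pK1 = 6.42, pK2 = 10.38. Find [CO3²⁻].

α₂ = 1 / (1 + [H⁺]/K2 + [H⁺]²/(K1K2)) = 1 / (1 + 10^+2.49 + 10^+1.02)
   = 1 / (1 + 309.03 + 10.471) = 1/320.50 = 0.003120
[CO3²⁻] = α₂ × DIC = 0.003120 × 2.89 = 0.00902 mmol/L = 9.02 μmol/L

[CO3²⁻] = 9.02 μmol/L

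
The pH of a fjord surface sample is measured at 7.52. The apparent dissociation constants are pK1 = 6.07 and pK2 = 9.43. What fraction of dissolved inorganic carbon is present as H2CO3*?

α₀ = 1 / (1 + K1/[H⁺] + K1K2/[H⁺]²) = 1 / (1 + 10^+1.45 + 10^-0.46)
   = 1 / (1 + 28.184 + 0.34674) = 1/29.531 = 0.03386

α₀ = 0.0339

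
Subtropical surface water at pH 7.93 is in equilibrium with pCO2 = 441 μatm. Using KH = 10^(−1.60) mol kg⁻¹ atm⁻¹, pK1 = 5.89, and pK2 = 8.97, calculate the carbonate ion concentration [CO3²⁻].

[CO3²⁻] = 0.111 mmol/kg

[CO2*] = KH · pCO2 = 10^(−1.60) × 441×10^-6 = 1.108×10^-5 mol/kg
α₀ = 1/(1 + K1/[H⁺] + K1K2/[H⁺]²) = 1/(1 + 10^+2.04 + 10^+1.00) = 0.008289
DIC = [CO2*]/α₀ = 1.108×10^-5 / 0.008289 = 1.336 mmol/kg
[CO3²⁻] = α₂·DIC; α₂ = 0.08289, so [CO3²⁻] = 0.08289 × 1.336 = 0.111 mmol/kg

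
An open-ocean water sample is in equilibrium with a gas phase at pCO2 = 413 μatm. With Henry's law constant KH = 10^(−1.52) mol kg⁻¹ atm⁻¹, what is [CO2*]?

KH = 10^(−1.52) = 3.020×10^-2 mol kg⁻¹ atm⁻¹
[CO2*] = KH · pCO2 = 3.020×10^-2 × 413×10^-6 atm = 1.25×10^-5 mol/kg

[CO2*] = 12.5 μmol/kg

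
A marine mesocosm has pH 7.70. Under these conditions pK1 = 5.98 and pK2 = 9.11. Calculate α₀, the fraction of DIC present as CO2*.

α₀ = 0.0180

α₀ = 1 / (1 + K1/[H⁺] + K1K2/[H⁺]²) = 1 / (1 + 10^+1.72 + 10^+0.31)
   = 1 / (1 + 52.481 + 2.0417) = 1/55.522 = 0.01801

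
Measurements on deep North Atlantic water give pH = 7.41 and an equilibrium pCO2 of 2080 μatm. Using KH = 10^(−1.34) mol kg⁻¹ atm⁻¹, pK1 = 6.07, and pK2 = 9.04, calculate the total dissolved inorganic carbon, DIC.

DIC = 2.22 mmol/kg

[CO2*] = KH · pCO2 = 10^(−1.34) × 2080×10^-6 = 9.507×10^-5 mol/kg
α₀ = 1/(1 + K1/[H⁺] + K1K2/[H⁺]²) = 1/(1 + 10^+1.34 + 10^-0.29) = 0.04275
DIC = [CO2*]/α₀ = 9.507×10^-5 / 0.04275 = 2.22 mmol/kg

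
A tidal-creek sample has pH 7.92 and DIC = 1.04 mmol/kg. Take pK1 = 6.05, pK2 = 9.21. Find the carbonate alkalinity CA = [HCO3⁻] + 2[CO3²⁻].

CA = [HCO3⁻] + 2[CO3²⁻] = (α₁ + 2α₂)·DIC
At pH 7.92: [H⁺]/K1 = 10^-1.87 = 0.013490, K2/[H⁺] = 10^-1.29 = 0.051286
α₁ = 1/(1 + 0.013490 + 0.051286) = 1/1.0648 = 0.9392; α₂ = α₁·K2/[H⁺] = 0.04817
α₁ + 2α₂ = 1.0355
CA = 1.0355 × 1.04 = 1.08 mmol/kg

CA = 1.08 mmol/kg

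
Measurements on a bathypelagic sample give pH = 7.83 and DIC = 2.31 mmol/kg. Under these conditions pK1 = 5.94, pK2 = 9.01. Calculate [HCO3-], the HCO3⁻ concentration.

α₁ = 1 / (1 + [H⁺]/K1 + K2/[H⁺]) = 1 / (1 + 10^-1.89 + 10^-1.18)
   = 1 / (1 + 0.012882 + 0.066069) = 1/1.0790 = 0.9268
[HCO3⁻] = α₁ × DIC = 0.9268 × 2.31 = 2.14 mmol/kg

[HCO3⁻] = 2.14 mmol/kg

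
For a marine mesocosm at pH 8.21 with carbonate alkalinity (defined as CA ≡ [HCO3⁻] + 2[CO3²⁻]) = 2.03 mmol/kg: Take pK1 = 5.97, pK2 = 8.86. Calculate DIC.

CA = [HCO3⁻] + 2[CO3²⁻] = (α₁ + 2α₂)·DIC
At pH 8.21: [H⁺]/K1 = 10^-2.24 = 0.0057544, K2/[H⁺] = 10^-0.65 = 0.22387
α₁ = 1/(1 + 0.0057544 + 0.22387) = 1/1.2296 = 0.8133; α₂ = α₁·K2/[H⁺] = 0.1821
α₁ + 2α₂ = 1.1774
DIC = CA / (α₁ + 2α₂) = 2.03 / 1.1774 = 1.72 mmol/kg

DIC = 1.72 mmol/kg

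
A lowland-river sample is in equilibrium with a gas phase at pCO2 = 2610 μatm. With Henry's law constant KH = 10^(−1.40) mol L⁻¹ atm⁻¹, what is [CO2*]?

[CO2*] = 104 μmol/L

KH = 10^(−1.40) = 3.981×10^-2 mol L⁻¹ atm⁻¹
[CO2*] = KH · pCO2 = 3.981×10^-2 × 2610×10^-6 atm = 1.04×10^-4 mol/L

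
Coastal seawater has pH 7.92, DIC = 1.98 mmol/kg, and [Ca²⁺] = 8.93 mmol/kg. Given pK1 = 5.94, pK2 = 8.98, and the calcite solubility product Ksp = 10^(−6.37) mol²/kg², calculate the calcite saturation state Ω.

α₂ = 1 / (1 + [H⁺]/K2 + [H⁺]²/(K1K2)) = 1 / (1 + 10^+1.06 + 10^-0.92)
   = 1 / (1 + 11.482 + 0.12023) = 1/12.602 = 0.07935
[CO3²⁻] = α₂ × DIC = 0.07935 × 1.98 = 0.1571 mmol/kg
Ksp = 10^(−6.37) = 4.266×10^-7
Ω = [Ca²⁺][CO3²⁻]/Ksp = (8.93×10^-3)(1.571×10^-4) / 4.266×10^-7 = 3.29

Ω = 3.29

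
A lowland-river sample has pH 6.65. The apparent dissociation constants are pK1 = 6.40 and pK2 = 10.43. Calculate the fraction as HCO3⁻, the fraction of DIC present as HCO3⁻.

α₁ = 0.640

α₁ = 1 / (1 + [H⁺]/K1 + K2/[H⁺]) = 1 / (1 + 10^-0.25 + 10^-3.78)
   = 1 / (1 + 0.56234 + 0.00016596) = 1/1.5625 = 0.6400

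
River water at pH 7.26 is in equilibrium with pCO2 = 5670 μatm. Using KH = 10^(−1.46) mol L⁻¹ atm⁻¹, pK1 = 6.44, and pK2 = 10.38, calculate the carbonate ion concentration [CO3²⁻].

[CO3²⁻] = 0.985 μmol/L

[CO2*] = KH · pCO2 = 10^(−1.46) × 5670×10^-6 = 1.966×10^-4 mol/L
α₀ = 1/(1 + K1/[H⁺] + K1K2/[H⁺]²) = 1/(1 + 10^+0.82 + 10^-2.30) = 0.1314
DIC = [CO2*]/α₀ = 1.966×10^-4 / 0.1314 = 1.497 mmol/L
[CO3²⁻] = α₂·DIC; α₂ = 0.0006584, so [CO3²⁻] = 0.0006584 × 1.497 = 0.000985 mmol/L = 0.985 μmol/L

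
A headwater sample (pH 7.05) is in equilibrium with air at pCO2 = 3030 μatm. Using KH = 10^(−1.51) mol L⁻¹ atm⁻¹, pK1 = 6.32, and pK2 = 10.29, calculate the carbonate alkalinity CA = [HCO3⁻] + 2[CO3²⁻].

[CO2*] = KH · pCO2 = 10^(−1.51) × 3030×10^-6 = 9.364×10^-5 mol/L
α₀ = 1/(1 + K1/[H⁺] + K1K2/[H⁺]²) = 1/(1 + 10^+0.73 + 10^-2.51) = 0.1569
DIC = [CO2*]/α₀ = 9.364×10^-5 / 0.1569 = 0.5968 mmol/L
CA = (α₁ + 2α₂)·DIC = (0.8426 + 2×0.0004849) × 0.5968 = 0.503 mmol/L

CA = 0.503 mmol/L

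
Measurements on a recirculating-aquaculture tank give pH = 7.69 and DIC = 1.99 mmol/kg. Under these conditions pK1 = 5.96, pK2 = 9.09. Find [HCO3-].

[HCO3⁻] = 1.88 mmol/kg

α₁ = 1 / (1 + [H⁺]/K1 + K2/[H⁺]) = 1 / (1 + 10^-1.73 + 10^-1.40)
   = 1 / (1 + 0.018621 + 0.039811) = 1/1.0584 = 0.9448
[HCO3⁻] = α₁ × DIC = 0.9448 × 1.99 = 1.88 mmol/kg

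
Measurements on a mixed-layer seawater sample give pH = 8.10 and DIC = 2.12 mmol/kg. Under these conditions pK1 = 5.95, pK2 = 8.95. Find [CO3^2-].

α₂ = 1 / (1 + [H⁺]/K2 + [H⁺]²/(K1K2)) = 1 / (1 + 10^+0.85 + 10^-1.30)
   = 1 / (1 + 7.0795 + 0.050119) = 1/8.1296 = 0.1230
[CO3²⁻] = α₂ × DIC = 0.1230 × 2.12 = 0.261 mmol/kg

[CO3²⁻] = 0.261 mmol/kg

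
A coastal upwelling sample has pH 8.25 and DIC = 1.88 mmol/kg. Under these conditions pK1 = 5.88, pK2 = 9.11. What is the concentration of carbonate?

α₂ = 1 / (1 + [H⁺]/K2 + [H⁺]²/(K1K2)) = 1 / (1 + 10^+0.86 + 10^-1.51)
   = 1 / (1 + 7.2444 + 0.030903) = 1/8.2753 = 0.1208
[CO3²⁻] = α₂ × DIC = 0.1208 × 1.88 = 0.227 mmol/kg

[CO3²⁻] = 0.227 mmol/kg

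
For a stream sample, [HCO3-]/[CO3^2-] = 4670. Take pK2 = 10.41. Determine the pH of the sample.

From K2 = [H⁺][CO3^2-]/[HCO3-]:  pH = pK2 − log₁₀([HCO3-]/[CO3^2-])
log₁₀(4670) = +3.669
pH = 10.41 − (+3.669) = 6.74

pH = 6.74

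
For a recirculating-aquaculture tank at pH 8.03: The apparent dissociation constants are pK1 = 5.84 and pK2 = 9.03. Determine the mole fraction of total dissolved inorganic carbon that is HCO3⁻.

α₁ = 0.904

α₁ = 1 / (1 + [H⁺]/K1 + K2/[H⁺]) = 1 / (1 + 10^-2.19 + 10^-1.00)
   = 1 / (1 + 0.0064565 + 0.10000) = 1/1.1065 = 0.9038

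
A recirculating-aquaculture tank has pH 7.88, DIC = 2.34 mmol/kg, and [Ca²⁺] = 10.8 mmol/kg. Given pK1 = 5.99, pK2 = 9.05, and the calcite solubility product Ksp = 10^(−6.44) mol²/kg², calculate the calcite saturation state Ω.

Ω = 4.36

α₂ = 1 / (1 + [H⁺]/K2 + [H⁺]²/(K1K2)) = 1 / (1 + 10^+1.17 + 10^-0.72)
   = 1 / (1 + 14.791 + 0.19055) = 1/15.982 = 0.06257
[CO3²⁻] = α₂ × DIC = 0.06257 × 2.34 = 0.1464 mmol/kg
Ksp = 10^(−6.44) = 3.631×10^-7
Ω = [Ca²⁺][CO3²⁻]/Ksp = (10.8×10^-3)(1.464×10^-4) / 3.631×10^-7 = 4.36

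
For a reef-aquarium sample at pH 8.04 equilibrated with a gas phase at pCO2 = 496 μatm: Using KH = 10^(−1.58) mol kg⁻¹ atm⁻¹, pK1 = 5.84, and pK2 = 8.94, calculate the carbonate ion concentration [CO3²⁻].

[CO2*] = KH · pCO2 = 10^(−1.58) × 496×10^-6 = 1.305×10^-5 mol/kg
α₀ = 1/(1 + K1/[H⁺] + K1K2/[H⁺]²) = 1/(1 + 10^+2.20 + 10^+1.30) = 0.005573
DIC = [CO2*]/α₀ = 1.305×10^-5 / 0.005573 = 2.341 mmol/kg
[CO3²⁻] = α₂·DIC; α₂ = 0.1112, so [CO3²⁻] = 0.1112 × 2.341 = 0.260 mmol/kg

[CO3²⁻] = 0.260 mmol/kg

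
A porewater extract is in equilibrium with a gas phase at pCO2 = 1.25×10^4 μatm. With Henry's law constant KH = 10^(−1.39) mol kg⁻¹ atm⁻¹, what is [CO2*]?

[CO2*] = 509 μmol/kg

KH = 10^(−1.39) = 4.074×10^-2 mol kg⁻¹ atm⁻¹
[CO2*] = KH · pCO2 = 4.074×10^-2 × 1.25×10^4×10^-6 atm = 5.09×10^-4 mol/kg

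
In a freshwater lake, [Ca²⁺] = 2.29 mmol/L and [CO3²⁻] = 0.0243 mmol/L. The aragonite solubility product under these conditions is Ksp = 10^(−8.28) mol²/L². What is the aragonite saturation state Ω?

Ω = 10.6

Ksp = 10^(−8.28) = 5.248×10^-9
Ω = [Ca²⁺][CO3²⁻]/Ksp = (2.29×10^-3)(0.0243×10^-3) / 5.248×10^-9 = 10.6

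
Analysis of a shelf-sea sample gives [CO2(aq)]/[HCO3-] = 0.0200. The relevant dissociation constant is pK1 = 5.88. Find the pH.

From K1 = [H⁺][HCO3-]/[CO2(aq)]:  pH = pK1 − log₁₀([CO2(aq)]/[HCO3-])
log₁₀(0.0200) = -1.699
pH = 5.88 − (-1.699) = 7.58

pH = 7.58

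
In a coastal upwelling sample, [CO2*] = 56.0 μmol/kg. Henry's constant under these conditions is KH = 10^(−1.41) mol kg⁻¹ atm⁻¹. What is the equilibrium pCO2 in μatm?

KH = 10^(−1.41) = 3.890×10^-2 mol kg⁻¹ atm⁻¹
pCO2 = [CO2*]/KH = 56.0×10^-6 / 3.890×10^-2 = 1.44×10^-3 atm = 1440 μatm

pCO2 = 1440 μatm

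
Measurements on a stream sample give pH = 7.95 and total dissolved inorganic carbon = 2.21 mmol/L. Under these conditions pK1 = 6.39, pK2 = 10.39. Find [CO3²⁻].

[CO3²⁻] = 7.78 μmol/L

α₂ = 1 / (1 + [H⁺]/K2 + [H⁺]²/(K1K2)) = 1 / (1 + 10^+2.44 + 10^+0.88)
   = 1 / (1 + 275.42 + 7.5858) = 1/284.01 = 0.003521
[CO3²⁻] = α₂ × DIC = 0.003521 × 2.21 = 0.00778 mmol/L = 7.78 μmol/L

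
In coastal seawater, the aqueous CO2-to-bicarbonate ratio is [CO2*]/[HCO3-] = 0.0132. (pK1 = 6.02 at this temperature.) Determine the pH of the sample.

From K1 = [H⁺][HCO3-]/[CO2*]:  pH = pK1 − log₁₀([CO2*]/[HCO3-])
log₁₀(0.0132) = -1.879
pH = 6.02 − (-1.879) = 7.90

pH = 7.90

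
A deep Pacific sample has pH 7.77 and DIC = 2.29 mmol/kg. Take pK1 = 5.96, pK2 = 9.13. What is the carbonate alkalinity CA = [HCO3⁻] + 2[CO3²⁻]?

CA = 2.35 mmol/kg

CA = [HCO3⁻] + 2[CO3²⁻] = (α₁ + 2α₂)·DIC
At pH 7.77: [H⁺]/K1 = 10^-1.81 = 0.015488, K2/[H⁺] = 10^-1.36 = 0.043652
α₁ = 1/(1 + 0.015488 + 0.043652) = 1/1.0591 = 0.9442; α₂ = α₁·K2/[H⁺] = 0.04121
α₁ + 2α₂ = 1.0266
CA = 1.0266 × 2.29 = 2.35 mmol/kg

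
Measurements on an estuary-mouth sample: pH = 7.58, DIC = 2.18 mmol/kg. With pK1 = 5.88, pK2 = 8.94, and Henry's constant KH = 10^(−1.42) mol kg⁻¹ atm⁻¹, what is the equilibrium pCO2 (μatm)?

α₀ = 1 / (1 + K1/[H⁺] + K1K2/[H⁺]²) = 1 / (1 + 10^+1.70 + 10^+0.34)
   = 1 / (1 + 50.119 + 2.1878) = 1/53.306 = 0.01876
[CO2*] = α₀ × DIC = 0.01876 × 2.18 = 0.04090 mmol/kg
pCO2 = [CO2*]/KH = 4.090×10^-5 / 3.802×10^-2 = 1080 μatm

pCO2 = 1080 μatm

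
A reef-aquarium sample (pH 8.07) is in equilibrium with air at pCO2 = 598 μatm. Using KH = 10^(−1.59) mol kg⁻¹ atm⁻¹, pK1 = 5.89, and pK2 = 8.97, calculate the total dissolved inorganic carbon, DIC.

DIC = 2.63 mmol/kg

[CO2*] = KH · pCO2 = 10^(−1.59) × 598×10^-6 = 1.537×10^-5 mol/kg
α₀ = 1/(1 + K1/[H⁺] + K1K2/[H⁺]²) = 1/(1 + 10^+2.18 + 10^+1.28) = 0.005834
DIC = [CO2*]/α₀ = 1.537×10^-5 / 0.005834 = 2.63 mmol/kg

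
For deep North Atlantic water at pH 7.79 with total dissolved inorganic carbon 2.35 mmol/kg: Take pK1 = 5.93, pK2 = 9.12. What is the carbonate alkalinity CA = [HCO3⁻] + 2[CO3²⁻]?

CA = [HCO3⁻] + 2[CO3²⁻] = (α₁ + 2α₂)·DIC
At pH 7.79: [H⁺]/K1 = 10^-1.86 = 0.013804, K2/[H⁺] = 10^-1.33 = 0.046774
α₁ = 1/(1 + 0.013804 + 0.046774) = 1/1.0606 = 0.9429; α₂ = α₁·K2/[H⁺] = 0.04410
α₁ + 2α₂ = 1.0311
CA = 1.0311 × 2.35 = 2.42 mmol/kg

CA = 2.42 mmol/kg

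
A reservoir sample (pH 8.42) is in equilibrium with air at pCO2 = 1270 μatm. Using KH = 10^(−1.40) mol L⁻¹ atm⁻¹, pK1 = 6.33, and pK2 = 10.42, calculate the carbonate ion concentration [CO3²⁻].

[CO2*] = KH · pCO2 = 10^(−1.40) × 1270×10^-6 = 5.056×10^-5 mol/L
α₀ = 1/(1 + K1/[H⁺] + K1K2/[H⁺]²) = 1/(1 + 10^+2.09 + 10^+0.09) = 0.007984
DIC = [CO2*]/α₀ = 5.056×10^-5 / 0.007984 = 6.333 mmol/L
[CO3²⁻] = α₂·DIC; α₂ = 0.009822, so [CO3²⁻] = 0.009822 × 6.333 = 0.0622 mmol/L

[CO3²⁻] = 0.0622 mmol/L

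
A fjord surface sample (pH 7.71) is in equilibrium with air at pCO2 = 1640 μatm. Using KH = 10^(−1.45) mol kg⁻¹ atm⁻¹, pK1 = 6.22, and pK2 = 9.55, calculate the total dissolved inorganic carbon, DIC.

DIC = 1.88 mmol/kg

[CO2*] = KH · pCO2 = 10^(−1.45) × 1640×10^-6 = 5.819×10^-5 mol/kg
α₀ = 1/(1 + K1/[H⁺] + K1K2/[H⁺]²) = 1/(1 + 10^+1.49 + 10^-0.35) = 0.03091
DIC = [CO2*]/α₀ = 5.819×10^-5 / 0.03091 = 1.88 mmol/kg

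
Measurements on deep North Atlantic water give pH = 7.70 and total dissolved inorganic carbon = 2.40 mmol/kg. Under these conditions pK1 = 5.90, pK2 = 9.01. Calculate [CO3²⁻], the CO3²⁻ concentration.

[CO3²⁻] = 0.110 mmol/kg

α₂ = 1 / (1 + [H⁺]/K2 + [H⁺]²/(K1K2)) = 1 / (1 + 10^+1.31 + 10^-0.49)
   = 1 / (1 + 20.417 + 0.32359) = 1/21.741 = 0.04600
[CO3²⁻] = α₂ × DIC = 0.04600 × 2.40 = 0.110 mmol/kg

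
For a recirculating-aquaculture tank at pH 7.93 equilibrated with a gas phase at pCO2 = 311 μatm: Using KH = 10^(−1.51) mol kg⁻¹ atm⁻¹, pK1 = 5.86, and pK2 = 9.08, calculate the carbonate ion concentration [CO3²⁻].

[CO3²⁻] = 0.0799 mmol/kg

[CO2*] = KH · pCO2 = 10^(−1.51) × 311×10^-6 = 9.611×10^-6 mol/kg
α₀ = 1/(1 + K1/[H⁺] + K1K2/[H⁺]²) = 1/(1 + 10^+2.07 + 10^+0.92) = 0.007886
DIC = [CO2*]/α₀ = 9.611×10^-6 / 0.007886 = 1.219 mmol/kg
[CO3²⁻] = α₂·DIC; α₂ = 0.06559, so [CO3²⁻] = 0.06559 × 1.219 = 0.0799 mmol/kg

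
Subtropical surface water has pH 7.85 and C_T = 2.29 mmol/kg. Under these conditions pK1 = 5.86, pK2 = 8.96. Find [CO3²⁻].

[CO3²⁻] = 0.163 mmol/kg

α₂ = 1 / (1 + [H⁺]/K2 + [H⁺]²/(K1K2)) = 1 / (1 + 10^+1.11 + 10^-0.88)
   = 1 / (1 + 12.882 + 0.13183) = 1/14.014 = 0.07136
[CO3²⁻] = α₂ × DIC = 0.07136 × 2.29 = 0.163 mmol/kg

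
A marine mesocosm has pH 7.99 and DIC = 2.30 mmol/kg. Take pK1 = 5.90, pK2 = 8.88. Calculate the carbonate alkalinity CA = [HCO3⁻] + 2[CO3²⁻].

CA = [HCO3⁻] + 2[CO3²⁻] = (α₁ + 2α₂)·DIC
At pH 7.99: [H⁺]/K1 = 10^-2.09 = 0.0081283, K2/[H⁺] = 10^-0.89 = 0.12882
α₁ = 1/(1 + 0.0081283 + 0.12882) = 1/1.1370 = 0.8795; α₂ = α₁·K2/[H⁺] = 0.1133
α₁ + 2α₂ = 1.1062
CA = 1.1062 × 2.30 = 2.54 mmol/kg

CA = 2.54 mmol/kg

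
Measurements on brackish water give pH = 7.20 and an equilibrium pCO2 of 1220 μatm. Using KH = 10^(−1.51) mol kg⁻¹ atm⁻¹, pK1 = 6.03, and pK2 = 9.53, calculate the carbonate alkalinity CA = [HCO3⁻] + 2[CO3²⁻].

CA = 0.563 mmol/kg

[CO2*] = KH · pCO2 = 10^(−1.51) × 1220×10^-6 = 3.770×10^-5 mol/kg
α₀ = 1/(1 + K1/[H⁺] + K1K2/[H⁺]²) = 1/(1 + 10^+1.17 + 10^-1.16) = 0.06305
DIC = [CO2*]/α₀ = 3.770×10^-5 / 0.06305 = 0.5980 mmol/kg
CA = (α₁ + 2α₂)·DIC = (0.9326 + 2×0.004362) × 0.5980 = 0.563 mmol/kg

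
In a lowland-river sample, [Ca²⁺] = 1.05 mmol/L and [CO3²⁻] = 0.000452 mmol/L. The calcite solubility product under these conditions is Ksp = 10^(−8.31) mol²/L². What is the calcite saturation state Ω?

Ksp = 10^(−8.31) = 4.898×10^-9
Ω = [Ca²⁺][CO3²⁻]/Ksp = (1.05×10^-3)(0.000452×10^-3) / 4.898×10^-9 = 0.0969

Ω = 0.0969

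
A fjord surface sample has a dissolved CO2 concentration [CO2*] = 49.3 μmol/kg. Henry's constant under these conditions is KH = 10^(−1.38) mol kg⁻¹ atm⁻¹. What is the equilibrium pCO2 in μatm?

KH = 10^(−1.38) = 4.169×10^-2 mol kg⁻¹ atm⁻¹
pCO2 = [CO2*]/KH = 49.3×10^-6 / 4.169×10^-2 = 1.18×10^-3 atm = 1180 μatm

pCO2 = 1180 μatm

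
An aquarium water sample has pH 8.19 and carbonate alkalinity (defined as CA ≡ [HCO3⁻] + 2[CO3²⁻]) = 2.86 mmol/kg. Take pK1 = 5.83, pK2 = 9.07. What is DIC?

CA = [HCO3⁻] + 2[CO3²⁻] = (α₁ + 2α₂)·DIC
At pH 8.19: [H⁺]/K1 = 10^-2.36 = 0.0043652, K2/[H⁺] = 10^-0.88 = 0.13183
α₁ = 1/(1 + 0.0043652 + 0.13183) = 1/1.1362 = 0.8801; α₂ = α₁·K2/[H⁺] = 0.1160
α₁ + 2α₂ = 1.1122
DIC = CA / (α₁ + 2α₂) = 2.86 / 1.1122 = 2.57 mmol/kg

DIC = 2.57 mmol/kg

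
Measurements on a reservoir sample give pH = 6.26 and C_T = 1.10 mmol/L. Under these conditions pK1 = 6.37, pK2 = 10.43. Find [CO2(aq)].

α₀ = 1 / (1 + K1/[H⁺] + K1K2/[H⁺]²) = 1 / (1 + 10^-0.11 + 10^-4.28)
   = 1 / (1 + 0.77625 + 5.2481×10^-5) = 1/1.7763 = 0.5630
[CO2*] = α₀ × DIC = 0.5630 × 1.10 = 0.619 mmol/L

[CO2*] = 0.619 mmol/L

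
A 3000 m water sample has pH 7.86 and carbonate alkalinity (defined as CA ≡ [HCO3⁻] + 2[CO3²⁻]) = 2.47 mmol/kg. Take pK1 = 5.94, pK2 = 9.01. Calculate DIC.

DIC = 2.34 mmol/kg

CA = [HCO3⁻] + 2[CO3²⁻] = (α₁ + 2α₂)·DIC
At pH 7.86: [H⁺]/K1 = 10^-1.92 = 0.012023, K2/[H⁺] = 10^-1.15 = 0.070795
α₁ = 1/(1 + 0.012023 + 0.070795) = 1/1.0828 = 0.9235; α₂ = α₁·K2/[H⁺] = 0.06538
α₁ + 2α₂ = 1.0543
DIC = CA / (α₁ + 2α₂) = 2.47 / 1.0543 = 2.34 mmol/kg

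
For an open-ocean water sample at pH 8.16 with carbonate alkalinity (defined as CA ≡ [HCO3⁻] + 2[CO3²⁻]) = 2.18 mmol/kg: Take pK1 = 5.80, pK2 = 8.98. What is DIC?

DIC = 1.93 mmol/kg

CA = [HCO3⁻] + 2[CO3²⁻] = (α₁ + 2α₂)·DIC
At pH 8.16: [H⁺]/K1 = 10^-2.36 = 0.0043652, K2/[H⁺] = 10^-0.82 = 0.15136
α₁ = 1/(1 + 0.0043652 + 0.15136) = 1/1.1557 = 0.8653; α₂ = α₁·K2/[H⁺] = 0.1310
α₁ + 2α₂ = 1.1272
DIC = CA / (α₁ + 2α₂) = 2.18 / 1.1272 = 1.93 mmol/kg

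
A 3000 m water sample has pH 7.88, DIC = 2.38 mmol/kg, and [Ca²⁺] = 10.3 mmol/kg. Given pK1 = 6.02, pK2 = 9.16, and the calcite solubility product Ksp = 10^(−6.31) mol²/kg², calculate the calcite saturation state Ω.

α₂ = 1 / (1 + [H⁺]/K2 + [H⁺]²/(K1K2)) = 1 / (1 + 10^+1.28 + 10^-0.58)
   = 1 / (1 + 19.055 + 0.26303) = 1/20.318 = 0.04922
[CO3²⁻] = α₂ × DIC = 0.04922 × 2.38 = 0.1171 mmol/kg
Ksp = 10^(−6.31) = 4.898×10^-7
Ω = [Ca²⁺][CO3²⁻]/Ksp = (10.3×10^-3)(1.171×10^-4) / 4.898×10^-7 = 2.46

Ω = 2.46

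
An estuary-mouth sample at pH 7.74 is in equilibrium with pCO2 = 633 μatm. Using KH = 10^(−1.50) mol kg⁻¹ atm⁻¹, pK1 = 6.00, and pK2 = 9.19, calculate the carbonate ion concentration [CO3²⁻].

[CO2*] = KH · pCO2 = 10^(−1.50) × 633×10^-6 = 2.002×10^-5 mol/kg
α₀ = 1/(1 + K1/[H⁺] + K1K2/[H⁺]²) = 1/(1 + 10^+1.74 + 10^+0.29) = 0.01727
DIC = [CO2*]/α₀ = 2.002×10^-5 / 0.01727 = 1.159 mmol/kg
[CO3²⁻] = α₂·DIC; α₂ = 0.03367, so [CO3²⁻] = 0.03367 × 1.159 = 0.0390 mmol/kg

[CO3²⁻] = 0.0390 mmol/kg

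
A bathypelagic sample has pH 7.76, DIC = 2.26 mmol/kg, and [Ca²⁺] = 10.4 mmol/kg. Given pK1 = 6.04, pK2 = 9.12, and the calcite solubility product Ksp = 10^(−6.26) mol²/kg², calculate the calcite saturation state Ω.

α₂ = 1 / (1 + [H⁺]/K2 + [H⁺]²/(K1K2)) = 1 / (1 + 10^+1.36 + 10^-0.36)
   = 1 / (1 + 22.909 + 0.43652) = 1/24.345 = 0.04108
[CO3²⁻] = α₂ × DIC = 0.04108 × 2.26 = 0.09283 mmol/kg
Ksp = 10^(−6.26) = 5.495×10^-7
Ω = [Ca²⁺][CO3²⁻]/Ksp = (10.4×10^-3)(9.283×10^-5) / 5.495×10^-7 = 1.76

Ω = 1.76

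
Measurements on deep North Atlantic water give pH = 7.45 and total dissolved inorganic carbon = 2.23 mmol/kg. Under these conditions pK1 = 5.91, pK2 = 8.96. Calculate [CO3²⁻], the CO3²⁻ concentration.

[CO3²⁻] = 0.0650 mmol/kg

α₂ = 1 / (1 + [H⁺]/K2 + [H⁺]²/(K1K2)) = 1 / (1 + 10^+1.51 + 10^-0.03)
   = 1 / (1 + 32.359 + 0.93325) = 1/34.293 = 0.02916
[CO3²⁻] = α₂ × DIC = 0.02916 × 2.23 = 0.0650 mmol/kg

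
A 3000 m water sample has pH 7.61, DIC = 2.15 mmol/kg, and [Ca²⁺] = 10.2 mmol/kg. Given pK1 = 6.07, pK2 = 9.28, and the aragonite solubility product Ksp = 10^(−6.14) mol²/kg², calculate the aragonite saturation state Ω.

Ω = 0.616

α₂ = 1 / (1 + [H⁺]/K2 + [H⁺]²/(K1K2)) = 1 / (1 + 10^+1.67 + 10^+0.13)
   = 1 / (1 + 46.774 + 1.3490) = 1/49.122 = 0.02036
[CO3²⁻] = α₂ × DIC = 0.02036 × 2.15 = 0.04377 mmol/kg
Ksp = 10^(−6.14) = 7.244×10^-7
Ω = [Ca²⁺][CO3²⁻]/Ksp = (10.2×10^-3)(4.377×10^-5) / 7.244×10^-7 = 0.616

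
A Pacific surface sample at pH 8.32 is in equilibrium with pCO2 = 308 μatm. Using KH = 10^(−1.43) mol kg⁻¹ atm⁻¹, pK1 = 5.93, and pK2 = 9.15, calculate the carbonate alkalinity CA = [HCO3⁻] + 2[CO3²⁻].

CA = 3.64 mmol/kg

[CO2*] = KH · pCO2 = 10^(−1.43) × 308×10^-6 = 1.144×10^-5 mol/kg
α₀ = 1/(1 + K1/[H⁺] + K1K2/[H⁺]²) = 1/(1 + 10^+2.39 + 10^+1.56) = 0.003536
DIC = [CO2*]/α₀ = 1.144×10^-5 / 0.003536 = 3.236 mmol/kg
CA = (α₁ + 2α₂)·DIC = (0.8681 + 2×0.1284) × 3.236 = 3.64 mmol/kg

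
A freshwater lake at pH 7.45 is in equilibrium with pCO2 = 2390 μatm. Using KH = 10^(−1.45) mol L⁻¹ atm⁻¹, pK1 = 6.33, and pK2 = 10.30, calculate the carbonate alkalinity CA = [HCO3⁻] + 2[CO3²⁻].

CA = 1.12 mmol/L

[CO2*] = KH · pCO2 = 10^(−1.45) × 2390×10^-6 = 8.480×10^-5 mol/L
α₀ = 1/(1 + K1/[H⁺] + K1K2/[H⁺]²) = 1/(1 + 10^+1.12 + 10^-1.73) = 0.07042
DIC = [CO2*]/α₀ = 8.480×10^-5 / 0.07042 = 1.204 mmol/L
CA = (α₁ + 2α₂)·DIC = (0.9283 + 2×0.001311) × 1.204 = 1.12 mmol/L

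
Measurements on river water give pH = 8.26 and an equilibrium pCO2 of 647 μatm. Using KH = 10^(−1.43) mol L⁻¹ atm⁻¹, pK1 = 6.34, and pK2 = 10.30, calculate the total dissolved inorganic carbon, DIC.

DIC = 2.04 mmol/L

[CO2*] = KH · pCO2 = 10^(−1.43) × 647×10^-6 = 2.404×10^-5 mol/L
α₀ = 1/(1 + K1/[H⁺] + K1K2/[H⁺]²) = 1/(1 + 10^+1.92 + 10^-0.12) = 0.01177
DIC = [CO2*]/α₀ = 2.404×10^-5 / 0.01177 = 2.04 mmol/L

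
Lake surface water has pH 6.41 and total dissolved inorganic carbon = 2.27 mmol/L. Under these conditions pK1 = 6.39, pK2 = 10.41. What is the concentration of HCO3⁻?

α₁ = 1 / (1 + [H⁺]/K1 + K2/[H⁺]) = 1 / (1 + 10^-0.02 + 10^-4.00)
   = 1 / (1 + 0.95499 + 0.00010000) = 1/1.9551 = 0.5115
[HCO3⁻] = α₁ × DIC = 0.5115 × 2.27 = 1.16 mmol/L

[HCO3⁻] = 1.16 mmol/L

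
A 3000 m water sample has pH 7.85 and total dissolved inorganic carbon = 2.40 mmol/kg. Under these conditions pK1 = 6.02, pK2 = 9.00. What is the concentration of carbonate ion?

α₂ = 1 / (1 + [H⁺]/K2 + [H⁺]²/(K1K2)) = 1 / (1 + 10^+1.15 + 10^-0.68)
   = 1 / (1 + 14.125 + 0.20893) = 1/15.334 = 0.06521
[CO3²⁻] = α₂ × DIC = 0.06521 × 2.40 = 0.157 mmol/kg

[CO3²⁻] = 0.157 mmol/kg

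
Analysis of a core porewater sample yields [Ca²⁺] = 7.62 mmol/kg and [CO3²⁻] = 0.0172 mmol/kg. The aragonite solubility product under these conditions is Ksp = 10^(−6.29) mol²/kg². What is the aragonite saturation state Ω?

Ω = 0.256

Ksp = 10^(−6.29) = 5.129×10^-7
Ω = [Ca²⁺][CO3²⁻]/Ksp = (7.62×10^-3)(0.0172×10^-3) / 5.129×10^-7 = 0.256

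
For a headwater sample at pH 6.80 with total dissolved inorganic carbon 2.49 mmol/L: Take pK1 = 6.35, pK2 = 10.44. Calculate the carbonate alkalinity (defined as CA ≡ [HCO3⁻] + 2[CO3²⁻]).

CA = [HCO3⁻] + 2[CO3²⁻] = (α₁ + 2α₂)·DIC
At pH 6.80: [H⁺]/K1 = 10^-0.45 = 0.35481, K2/[H⁺] = 10^-3.64 = 0.00022909
α₁ = 1/(1 + 0.35481 + 0.00022909) = 1/1.3550 = 0.7380; α₂ = α₁·K2/[H⁺] = 0.0001691
α₁ + 2α₂ = 0.7383
CA = 0.7383 × 2.49 = 1.84 mmol/L

CA = 1.84 mmol/L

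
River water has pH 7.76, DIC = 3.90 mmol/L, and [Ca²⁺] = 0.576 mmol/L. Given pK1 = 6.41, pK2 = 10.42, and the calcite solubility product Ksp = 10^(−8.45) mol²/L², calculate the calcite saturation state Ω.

α₂ = 1 / (1 + [H⁺]/K2 + [H⁺]²/(K1K2)) = 1 / (1 + 10^+2.66 + 10^+1.31)
   = 1 / (1 + 457.09 + 20.417) = 1/478.51 = 0.002090
[CO3²⁻] = α₂ × DIC = 0.002090 × 3.90 = 0.008150 mmol/L = 8.150 μmol/L
Ksp = 10^(−8.45) = 3.548×10^-9
Ω = [Ca²⁺][CO3²⁻]/Ksp = (0.576×10^-3)(8.150×10^-6) / 3.548×10^-9 = 1.32

Ω = 1.32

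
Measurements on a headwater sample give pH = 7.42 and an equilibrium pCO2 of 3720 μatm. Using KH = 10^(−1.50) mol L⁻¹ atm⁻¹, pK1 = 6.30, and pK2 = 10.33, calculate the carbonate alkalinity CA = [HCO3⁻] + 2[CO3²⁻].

[CO2*] = KH · pCO2 = 10^(−1.50) × 3720×10^-6 = 1.176×10^-4 mol/L
α₀ = 1/(1 + K1/[H⁺] + K1K2/[H⁺]²) = 1/(1 + 10^+1.12 + 10^-1.79) = 0.07043
DIC = [CO2*]/α₀ = 1.176×10^-4 / 0.07043 = 1.670 mmol/L
CA = (α₁ + 2α₂)·DIC = (0.9284 + 2×0.001142) × 1.670 = 1.55 mmol/L

CA = 1.55 mmol/L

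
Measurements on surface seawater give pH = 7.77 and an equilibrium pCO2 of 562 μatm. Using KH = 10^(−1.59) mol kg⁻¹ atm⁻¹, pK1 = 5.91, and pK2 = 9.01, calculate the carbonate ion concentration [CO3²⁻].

[CO3²⁻] = 0.0602 mmol/kg

[CO2*] = KH · pCO2 = 10^(−1.59) × 562×10^-6 = 1.445×10^-5 mol/kg
α₀ = 1/(1 + K1/[H⁺] + K1K2/[H⁺]²) = 1/(1 + 10^+1.86 + 10^+0.62) = 0.01288
DIC = [CO2*]/α₀ = 1.445×10^-5 / 0.01288 = 1.121 mmol/kg
[CO3²⁻] = α₂·DIC; α₂ = 0.05371, so [CO3²⁻] = 0.05371 × 1.121 = 0.0602 mmol/kg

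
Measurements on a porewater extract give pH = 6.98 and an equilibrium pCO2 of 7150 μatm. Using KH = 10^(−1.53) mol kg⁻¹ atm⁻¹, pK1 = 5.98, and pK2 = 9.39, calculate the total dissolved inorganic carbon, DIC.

[CO2*] = KH · pCO2 = 10^(−1.53) × 7150×10^-6 = 2.110×10^-4 mol/kg
α₀ = 1/(1 + K1/[H⁺] + K1K2/[H⁺]²) = 1/(1 + 10^+1.00 + 10^-1.41) = 0.09059
DIC = [CO2*]/α₀ = 2.110×10^-4 / 0.09059 = 2.33 mmol/kg

DIC = 2.33 mmol/kg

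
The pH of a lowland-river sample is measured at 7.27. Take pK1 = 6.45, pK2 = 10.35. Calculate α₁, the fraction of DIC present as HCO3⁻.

α₁ = 0.868

α₁ = 1 / (1 + [H⁺]/K1 + K2/[H⁺]) = 1 / (1 + 10^-0.82 + 10^-3.08)
   = 1 / (1 + 0.15136 + 0.00083176) = 1/1.1522 = 0.8679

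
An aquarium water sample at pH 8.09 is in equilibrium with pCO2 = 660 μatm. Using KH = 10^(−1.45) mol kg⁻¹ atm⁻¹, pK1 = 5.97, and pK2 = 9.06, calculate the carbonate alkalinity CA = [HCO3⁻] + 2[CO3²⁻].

[CO2*] = KH · pCO2 = 10^(−1.45) × 660×10^-6 = 2.342×10^-5 mol/kg
α₀ = 1/(1 + K1/[H⁺] + K1K2/[H⁺]²) = 1/(1 + 10^+2.12 + 10^+1.15) = 0.006805
DIC = [CO2*]/α₀ = 2.342×10^-5 / 0.006805 = 3.441 mmol/kg
CA = (α₁ + 2α₂)·DIC = (0.8971 + 2×0.09612) × 3.441 = 3.75 mmol/kg

CA = 3.75 mmol/kg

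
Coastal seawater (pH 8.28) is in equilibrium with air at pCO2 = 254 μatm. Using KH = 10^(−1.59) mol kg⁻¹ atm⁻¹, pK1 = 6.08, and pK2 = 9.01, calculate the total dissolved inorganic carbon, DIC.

DIC = 1.23 mmol/kg

[CO2*] = KH · pCO2 = 10^(−1.59) × 254×10^-6 = 6.529×10^-6 mol/kg
α₀ = 1/(1 + K1/[H⁺] + K1K2/[H⁺]²) = 1/(1 + 10^+2.20 + 10^+1.47) = 0.005291
DIC = [CO2*]/α₀ = 6.529×10^-6 / 0.005291 = 1.23 mmol/kg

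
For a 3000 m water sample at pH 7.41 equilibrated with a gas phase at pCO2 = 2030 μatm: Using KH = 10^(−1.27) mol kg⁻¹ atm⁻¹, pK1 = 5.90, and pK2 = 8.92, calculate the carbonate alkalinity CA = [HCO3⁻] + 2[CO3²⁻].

CA = 3.75 mmol/kg

[CO2*] = KH · pCO2 = 10^(−1.27) × 2030×10^-6 = 1.090×10^-4 mol/kg
α₀ = 1/(1 + K1/[H⁺] + K1K2/[H⁺]²) = 1/(1 + 10^+1.51 + 10^+0.00) = 0.02910
DIC = [CO2*]/α₀ = 1.090×10^-4 / 0.02910 = 3.746 mmol/kg
CA = (α₁ + 2α₂)·DIC = (0.9418 + 2×0.02910) × 3.746 = 3.75 mmol/kg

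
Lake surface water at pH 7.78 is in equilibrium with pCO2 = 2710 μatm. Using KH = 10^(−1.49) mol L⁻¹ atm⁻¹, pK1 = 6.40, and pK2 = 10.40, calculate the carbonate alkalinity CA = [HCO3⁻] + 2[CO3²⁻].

CA = 2.11 mmol/L

[CO2*] = KH · pCO2 = 10^(−1.49) × 2710×10^-6 = 8.769×10^-5 mol/L
α₀ = 1/(1 + K1/[H⁺] + K1K2/[H⁺]²) = 1/(1 + 10^+1.38 + 10^-1.24) = 0.03993
DIC = [CO2*]/α₀ = 8.769×10^-5 / 0.03993 = 2.196 mmol/L
CA = (α₁ + 2α₂)·DIC = (0.9578 + 2×0.002298) × 2.196 = 2.11 mmol/L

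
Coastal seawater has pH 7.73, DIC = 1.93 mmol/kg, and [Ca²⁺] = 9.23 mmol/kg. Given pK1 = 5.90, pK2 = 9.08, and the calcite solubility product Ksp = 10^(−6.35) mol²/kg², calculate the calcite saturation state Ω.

α₂ = 1 / (1 + [H⁺]/K2 + [H⁺]²/(K1K2)) = 1 / (1 + 10^+1.35 + 10^-0.48)
   = 1 / (1 + 22.387 + 0.33113) = 1/23.718 = 0.04216
[CO3²⁻] = α₂ × DIC = 0.04216 × 1.93 = 0.08137 mmol/kg
Ksp = 10^(−6.35) = 4.467×10^-7
Ω = [Ca²⁺][CO3²⁻]/Ksp = (9.23×10^-3)(8.137×10^-5) / 4.467×10^-7 = 1.68

Ω = 1.68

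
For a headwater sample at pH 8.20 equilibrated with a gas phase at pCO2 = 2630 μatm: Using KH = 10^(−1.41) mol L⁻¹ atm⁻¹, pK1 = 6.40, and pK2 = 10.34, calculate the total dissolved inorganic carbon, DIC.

[CO2*] = KH · pCO2 = 10^(−1.41) × 2630×10^-6 = 1.023×10^-4 mol/L
α₀ = 1/(1 + K1/[H⁺] + K1K2/[H⁺]²) = 1/(1 + 10^+1.80 + 10^-0.34) = 0.01549
DIC = [CO2*]/α₀ = 1.023×10^-4 / 0.01549 = 6.60 mmol/L

DIC = 6.60 mmol/L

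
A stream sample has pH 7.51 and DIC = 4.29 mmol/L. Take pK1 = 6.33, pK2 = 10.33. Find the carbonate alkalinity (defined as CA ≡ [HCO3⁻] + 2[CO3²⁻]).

CA = 4.03 mmol/L

CA = [HCO3⁻] + 2[CO3²⁻] = (α₁ + 2α₂)·DIC
At pH 7.51: [H⁺]/K1 = 10^-1.18 = 0.066069, K2/[H⁺] = 10^-2.82 = 0.0015136
α₁ = 1/(1 + 0.066069 + 0.0015136) = 1/1.0676 = 0.9367; α₂ = α₁·K2/[H⁺] = 0.001418
α₁ + 2α₂ = 0.9395
CA = 0.9395 × 4.29 = 4.03 mmol/L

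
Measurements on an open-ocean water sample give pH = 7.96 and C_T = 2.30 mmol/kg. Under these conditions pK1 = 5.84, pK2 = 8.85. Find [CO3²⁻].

α₂ = 1 / (1 + [H⁺]/K2 + [H⁺]²/(K1K2)) = 1 / (1 + 10^+0.89 + 10^-1.23)
   = 1 / (1 + 7.7625 + 0.058884) = 1/8.8214 = 0.1134
[CO3²⁻] = α₂ × DIC = 0.1134 × 2.30 = 0.261 mmol/kg

[CO3²⁻] = 0.261 mmol/kg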